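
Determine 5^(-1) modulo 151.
5^(-1) ≡ 121 (mod 151). Verification: 5 × 121 = 605 ≡ 1 (mod 151)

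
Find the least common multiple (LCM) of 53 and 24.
1272

First find GCD(53, 24) using the Euclidean algorithm:
53 = 2 × 24 + 5
24 = 4 × 5 + 4
5 = 1 × 4 + 1
4 = 4 × 1 + 0
GCD(53, 24) = 1

LCM formula: LCM(a, b) = (a × b) / GCD(a, b)
LCM(53, 24) = (53 × 24) / 1
LCM(53, 24) = 1272 / 1
LCM(53, 24) = 1272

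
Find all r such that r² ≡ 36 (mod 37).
The square roots of 36 mod 37 are 6 and 31. Verify: 6² = 36 ≡ 36 (mod 37)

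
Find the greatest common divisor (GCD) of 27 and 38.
1

Using the Euclidean algorithm:
27 = 0 × 38 + 27
38 = 1 × 27 + 11
27 = 2 × 11 + 5
11 = 2 × 5 + 1
5 = 5 × 1 + 0

GCD(27, 38) = 1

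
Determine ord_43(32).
Powers of 32 mod 43: 32^1≡32, 32^2≡35, 32^3≡2, 32^4≡21, 32^5≡27, 32^6≡4, 32^7≡42, 32^8≡11, 32^9≡8, 32^10≡41, 32^11≡22, 32^12≡16, 32^13≡39, 32^14≡1. Order = 14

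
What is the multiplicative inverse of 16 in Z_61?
42

Using Extended Euclidean Algorithm:
gcd(16, 61) = 1
Bezout coefficients: 16 × -19 + 61 × 5 = 1
So 16 × -19 ≡ 1 (mod 61)
The inverse is -19 mod 61 = 42
Verification: 16 × 42 = 672 = 11 × 61 + 1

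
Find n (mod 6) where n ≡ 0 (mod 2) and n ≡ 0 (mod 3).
M = 2 × 3 = 6. M₁ = 3, y₁ ≡ 1 (mod 2). M₂ = 2, y₂ ≡ 2 (mod 3). n = 0×3×1 + 0×2×2 ≡ 0 (mod 6)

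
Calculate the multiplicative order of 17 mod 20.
Powers of 17 mod 20: 17^1≡17, 17^2≡9, 17^3≡13, 17^4≡1. Order = 4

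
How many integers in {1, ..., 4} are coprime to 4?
2

Prime factorization: 4 = 2^2
Using the formula φ(n) = n × Π(1 - 1/p) for each prime factor p:
φ(4) = 4 × (1 - 1/2)
φ(4) = 2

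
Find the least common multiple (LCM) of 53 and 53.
53

First find GCD(53, 53) using the Euclidean algorithm:
53 = 1 × 53 + 0
GCD(53, 53) = 53

LCM formula: LCM(a, b) = (a × b) / GCD(a, b)
LCM(53, 53) = (53 × 53) / 53
LCM(53, 53) = 2809 / 53
LCM(53, 53) = 53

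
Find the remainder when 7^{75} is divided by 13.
By Fermat: 7^{12} ≡ 1 (mod 13). 75 = 6×12 + 3. So 7^{75} ≡ 7^{3} ≡ 5 (mod 13)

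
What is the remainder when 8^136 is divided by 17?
Using Fermat: 8^{16} ≡ 1 (mod 17). 136 ≡ 8 (mod 16). So 8^{136} ≡ 8^{8} ≡ 1 (mod 17)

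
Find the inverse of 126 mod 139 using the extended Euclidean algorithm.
Extended GCD: 126(32) + 139(-29) = 1. So 126^(-1) ≡ 32 ≡ 32 (mod 139). Verify: 126 × 32 = 4032 ≡ 1 (mod 139)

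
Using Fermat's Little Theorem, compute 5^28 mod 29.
By Fermat's Little Theorem, 5^{28} ≡ 1 (mod 29) since 29 is prime and gcd(5, 29) = 1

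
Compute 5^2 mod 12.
2 = 2 (binary 10). Repeated squaring mod 12: 5^1 ≡ 5; 5^2 ≡ 5² = 25 ≡ 1. So 5^2 ≡ 1 (mod 12).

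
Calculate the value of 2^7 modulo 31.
7 = 4 + 2 + 1 (binary 111). Repeated squaring mod 31: 2^1 ≡ 2; 2^2 ≡ 2² = 4 ≡ 4; 2^4 ≡ 4² = 16 ≡ 16. Multiply: 2^7 = 2^4 × 2^2 × 2^1 ≡ 16 × 4 × 2 (mod 31): 16 × 4 = 64 ≡ 2; 2 × 2 = 4 ≡ 4. So 2^7 ≡ 4 (mod 31).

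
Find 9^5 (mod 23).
5 = 4 + 1 (binary 101). Repeated squaring mod 23: 9^1 ≡ 9; 9^2 ≡ 9² = 81 ≡ 12; 9^4 ≡ 12² = 144 ≡ 6. Multiply: 9^5 = 9^4 × 9^1 ≡ 6 × 9 (mod 23): 6 × 9 = 54 ≡ 8. So 9^5 ≡ 8 (mod 23).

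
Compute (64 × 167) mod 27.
23

(64 × 167) = 10688
10688 mod 27 = 23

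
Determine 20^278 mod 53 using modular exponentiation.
Using Fermat: 20^{52} ≡ 1 (mod 53). 278 ≡ 18 (mod 52). So 20^{278} ≡ 20^{18} ≡ 40 (mod 53)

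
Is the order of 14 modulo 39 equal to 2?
Yes, ord_39(14) = 2.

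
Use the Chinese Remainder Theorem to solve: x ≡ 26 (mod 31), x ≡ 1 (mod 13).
274

Using the Chinese Remainder Theorem:
M = product of moduli = 403
For equation 1: M_1 = 13, 13 ≡ 13 (mod 31), inverse of 13 mod 31 is 12 (check: 13 × 12 = 156 ≡ 1 (mod 31))
For equation 2: M_2 = 31, 31 ≡ 5 (mod 13), inverse of 31 mod 13 is 8 (check: 5 × 8 = 40 ≡ 1 (mod 13))
Combine: x ≡ Σ r_i×M_i×(M_i⁻¹ mod m_i) = 26×13×12 + 1×31×8 = 4056 + 248 = 4304
4304 mod 403 = 274
x ≡ 274 (mod 403)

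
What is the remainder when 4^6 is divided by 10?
6 = 4 + 2 (binary 110). Repeated squaring mod 10: 4^1 ≡ 4; 4^2 ≡ 4² = 16 ≡ 6; 4^4 ≡ 6² = 36 ≡ 6. Multiply: 4^6 = 4^4 × 4^2 ≡ 6 × 6 (mod 10): 6 × 6 = 36 ≡ 6. So 4^6 ≡ 6 (mod 10).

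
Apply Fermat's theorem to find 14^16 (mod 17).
By Fermat's Little Theorem, 14^{16} ≡ 1 (mod 17) since 17 is prime and gcd(14, 17) = 1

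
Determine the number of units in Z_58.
28

Prime factorization: 58 = 2 × 29
Using the formula φ(n) = n × Π(1 - 1/p) for each prime factor p:
φ(58) = 58 × (1 - 1/2) × (1 - 1/29)
φ(58) = 28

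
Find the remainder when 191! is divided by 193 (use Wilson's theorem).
(192)! = (191)! × (192) ≡ -1 (mod 193). So (191)! ≡ -1 × (192)^(-1) ≡ (-1)×(-1) = 1 (mod 193)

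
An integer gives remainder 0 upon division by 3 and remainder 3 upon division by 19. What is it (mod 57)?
M = 3 × 19 = 57. M₁ = 19, y₁ ≡ 1 (mod 3). M₂ = 3, y₂ ≡ 13 (mod 19). r = 0×19×1 + 3×3×13 ≡ 3 (mod 57). The smallest positive such number is 3.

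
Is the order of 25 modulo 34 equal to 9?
No, the actual order is 8, not 9.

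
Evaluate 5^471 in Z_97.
Using Fermat: 5^{96} ≡ 1 (mod 97). 471 ≡ 87 (mod 96). So 5^{471} ≡ 5^{87} ≡ 55 (mod 97)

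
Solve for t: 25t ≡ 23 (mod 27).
2

Since gcd(25, 27) = 1 divides 23, a solution exists.
Multiply both sides by the inverse of 25 mod 27:
  25^(-1) mod 27 = 13
  x ≡ 13 × 23 ≡ 299 ≡ 2 (mod 27)
Verification: 25 × 2 = 50 = 1 × 27 + 23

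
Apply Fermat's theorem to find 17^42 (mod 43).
By Fermat's Little Theorem, 17^{42} ≡ 1 (mod 43) since 43 is prime and gcd(17, 43) = 1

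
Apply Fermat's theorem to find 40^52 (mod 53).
By Fermat's Little Theorem, 40^{52} ≡ 1 (mod 53) since 53 is prime and gcd(40, 53) = 1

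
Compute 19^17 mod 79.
Using repeated squaring. 17 = 16 + 1 (binary 10001). Repeated squaring mod 79: 19^1 ≡ 19; 19^2 ≡ 19² = 361 ≡ 45; 19^4 ≡ 45² = 2025 ≡ 50; 19^8 ≡ 50² = 2500 ≡ 51; 19^16 ≡ 51² = 2601 ≡ 73. Multiply: 19^17 = 19^16 × 19^1 ≡ 73 × 19 (mod 79): 73 × 19 = 1387 ≡ 44. So 19^17 ≡ 44 (mod 79).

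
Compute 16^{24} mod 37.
10

Using successive squaring:
Binary expansion of 24: 11000
Powers of 16 mod 37 (each is the square of the previous):
  16^1 ≡ 16 (mod 37)
  16^2 ≡ 16² = 256 ≡ 34 (mod 37)
  16^4 ≡ 34² = 1156 ≡ 9 (mod 37)
  16^8 ≡ 9² = 81 ≡ 7 (mod 37)
  16^16 ≡ 7² = 49 ≡ 12 (mod 37)
24 = 16 + 8, so 16^24 = 16^16 × 16^8 ≡ 12 × 7 (mod 37)
Multiplying step by step:
  12 × 7 = 84 ≡ 10 (mod 37)
Result: 16^24 ≡ 10 (mod 37)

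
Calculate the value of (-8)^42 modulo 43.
Using Fermat: (-8)^{42} ≡ 1 (mod 43). 42 ≡ 0 (mod 42). So (-8)^{42} ≡ (-8)^{0} ≡ 1 (mod 43)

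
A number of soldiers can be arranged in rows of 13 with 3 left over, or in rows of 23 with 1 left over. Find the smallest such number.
M = 13 × 23 = 299. M₁ = 23, y₁ ≡ 4 (mod 13). M₂ = 13, y₂ ≡ 16 (mod 23). t = 3×23×4 + 1×13×16 ≡ 185 (mod 299). The smallest positive such number is 185.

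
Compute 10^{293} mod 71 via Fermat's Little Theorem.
38

By Fermat's Little Theorem, a^(p-1) ≡ 1 (mod p) for prime p and gcd(a, p) = 1
Here p = 71, so 10^70 ≡ 1 (mod 71)
We can reduce the exponent: 293 mod 70 = 13
So 10^293 ≡ 10^13 (mod 71)
Computing: 10^13 mod 71 = 38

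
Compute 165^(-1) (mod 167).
165^(-1) ≡ 83 (mod 167). Verification: 165 × 83 = 13695 ≡ 1 (mod 167)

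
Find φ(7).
6

Prime factorization: 7 = 7
Using the formula φ(n) = n × Π(1 - 1/p) for each prime factor p:
φ(7) = 7 × (1 - 1/7)
φ(7) = 6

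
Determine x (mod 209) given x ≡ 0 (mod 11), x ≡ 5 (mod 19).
176

Using the Chinese Remainder Theorem:
M = product of moduli = 209
For equation 1: M_1 = 19, 19 ≡ 8 (mod 11), inverse of 19 mod 11 is 7 (check: 8 × 7 = 56 ≡ 1 (mod 11))
For equation 2: M_2 = 11, 11 ≡ 11 (mod 19), inverse of 11 mod 19 is 7 (check: 11 × 7 = 77 ≡ 1 (mod 19))
Combine: x ≡ Σ r_i×M_i×(M_i⁻¹ mod m_i) = 0×19×7 + 5×11×7 = 0 + 385 = 385
385 mod 209 = 176
x ≡ 176 (mod 209)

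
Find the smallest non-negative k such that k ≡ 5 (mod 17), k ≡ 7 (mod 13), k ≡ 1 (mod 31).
1892

Using the Chinese Remainder Theorem:
M = product of moduli = 6851
For equation 1: M_1 = 403, 403 ≡ 12 (mod 17), inverse of 403 mod 17 is 10 (check: 12 × 10 = 120 ≡ 1 (mod 17))
For equation 2: M_2 = 527, 527 ≡ 7 (mod 13), inverse of 527 mod 13 is 2 (check: 7 × 2 = 14 ≡ 1 (mod 13))
For equation 3: M_3 = 221, 221 ≡ 4 (mod 31), inverse of 221 mod 31 is 8 (check: 4 × 8 = 32 ≡ 1 (mod 31))
Combine: k ≡ Σ r_i×M_i×(M_i⁻¹ mod m_i) = 5×403×10 + 7×527×2 + 1×221×8 = 20150 + 7378 + 1768 = 29296
29296 mod 6851 = 1892
k ≡ 1892 (mod 6851)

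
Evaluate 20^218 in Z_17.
Using Fermat: 20^{16} ≡ 1 (mod 17). 218 ≡ 10 (mod 16). So 20^{218} ≡ 20^{10} ≡ 8 (mod 17)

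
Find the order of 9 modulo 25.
Powers of 9 mod 25: 9^1≡9, 9^2≡6, 9^3≡4, 9^4≡11, 9^5≡24, 9^6≡16, 9^7≡19, 9^8≡21, 9^9≡14, 9^10≡1. Order = 10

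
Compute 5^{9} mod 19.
1

Using successive squaring:
Binary expansion of 9: 1001
Powers of 5 mod 19 (each is the square of the previous):
  5^1 ≡ 5 (mod 19)
  5^2 ≡ 5² = 25 ≡ 6 (mod 19)
  5^4 ≡ 6² = 36 ≡ 17 (mod 19)
  5^8 ≡ 17² = 289 ≡ 4 (mod 19)
9 = 8 + 1, so 5^9 = 5^8 × 5^1 ≡ 4 × 5 (mod 19)
Multiplying step by step:
  4 × 5 = 20 ≡ 1 (mod 19)
Result: 5^9 ≡ 1 (mod 19)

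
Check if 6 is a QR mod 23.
By Euler's criterion: 6^{11} ≡ 1 (mod 23). Since this equals 1, 6 is a QR.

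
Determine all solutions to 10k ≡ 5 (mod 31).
16

Since gcd(10, 31) = 1 divides 5, a solution exists.
Multiply both sides by the inverse of 10 mod 31:
  10^(-1) mod 31 = 28
  x ≡ 28 × 5 ≡ 140 ≡ 16 (mod 31)
Verification: 10 × 16 = 160 = 5 × 31 + 5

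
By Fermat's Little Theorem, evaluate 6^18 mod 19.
By Fermat's Little Theorem, 6^{18} ≡ 1 (mod 19) since 19 is prime and gcd(6, 19) = 1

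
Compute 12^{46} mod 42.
30

Using successive squaring:
Binary expansion of 46: 101110
Powers of 12 mod 42 (each is the square of the previous):
  12^1 ≡ 12 (mod 42)
  12^2 ≡ 12² = 144 ≡ 18 (mod 42)
  12^4 ≡ 18² = 324 ≡ 30 (mod 42)
  12^8 ≡ 30² = 900 ≡ 18 (mod 42)
  12^16 ≡ 18² = 324 ≡ 30 (mod 42)
  12^32 ≡ 30² = 900 ≡ 18 (mod 42)
46 = 32 + 8 + 4 + 2, so 12^46 = 12^32 × 12^8 × 12^4 × 12^2 ≡ 18 × 18 × 30 × 18 (mod 42)
Multiplying step by step:
  18 × 18 = 324 ≡ 30 (mod 42)
  30 × 30 = 900 ≡ 18 (mod 42)
  18 × 18 = 324 ≡ 30 (mod 42)
Result: 12^46 ≡ 30 (mod 42)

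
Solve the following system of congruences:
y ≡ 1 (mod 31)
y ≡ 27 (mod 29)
404

Using the Chinese Remainder Theorem:
M = product of moduli = 899
For equation 1: M_1 = 29, 29 ≡ 29 (mod 31), inverse of 29 mod 31 is 15 (check: 29 × 15 = 435 ≡ 1 (mod 31))
For equation 2: M_2 = 31, 31 ≡ 2 (mod 29), inverse of 31 mod 29 is 15 (check: 2 × 15 = 30 ≡ 1 (mod 29))
Combine: y ≡ Σ r_i×M_i×(M_i⁻¹ mod m_i) = 1×29×15 + 27×31×15 = 435 + 12555 = 12990
12990 mod 899 = 404
y ≡ 404 (mod 899)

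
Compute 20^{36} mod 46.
4

Using successive squaring:
Binary expansion of 36: 100100
Powers of 20 mod 46 (each is the square of the previous):
  20^1 ≡ 20 (mod 46)
  20^2 ≡ 20² = 400 ≡ 32 (mod 46)
  20^4 ≡ 32² = 1024 ≡ 12 (mod 46)
  20^8 ≡ 12² = 144 ≡ 6 (mod 46)
  20^16 ≡ 6² = 36 ≡ 36 (mod 46)
  20^32 ≡ 36² = 1296 ≡ 8 (mod 46)
36 = 32 + 4, so 20^36 = 20^32 × 20^4 ≡ 8 × 12 (mod 46)
Multiplying step by step:
  8 × 12 = 96 ≡ 4 (mod 46)
Result: 20^36 ≡ 4 (mod 46)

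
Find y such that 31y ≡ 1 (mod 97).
31^(-1) ≡ 72 (mod 97). Verification: 31 × 72 = 2232 ≡ 1 (mod 97)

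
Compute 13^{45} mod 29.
22

Using successive squaring:
Binary expansion of 45: 101101
Powers of 13 mod 29 (each is the square of the previous):
  13^1 ≡ 13 (mod 29)
  13^2 ≡ 13² = 169 ≡ 24 (mod 29)
  13^4 ≡ 24² = 576 ≡ 25 (mod 29)
  13^8 ≡ 25² = 625 ≡ 16 (mod 29)
  13^16 ≡ 16² = 256 ≡ 24 (mod 29)
  13^32 ≡ 24² = 576 ≡ 25 (mod 29)
45 = 32 + 8 + 4 + 1, so 13^45 = 13^32 × 13^8 × 13^4 × 13^1 ≡ 25 × 16 × 25 × 13 (mod 29)
Multiplying step by step:
  25 × 16 = 400 ≡ 23 (mod 29)
  23 × 25 = 575 ≡ 24 (mod 29)
  24 × 13 = 312 ≡ 22 (mod 29)
Result: 13^45 ≡ 22 (mod 29)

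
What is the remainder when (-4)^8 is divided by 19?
(-4) ≡ 15 (mod 19). 8 = 8 (binary 1000). Repeated squaring mod 19: 15^1 ≡ 15; 15^2 ≡ 15² = 225 ≡ 16; 15^4 ≡ 16² = 256 ≡ 9; 15^8 ≡ 9² = 81 ≡ 5. So (-4)^8 ≡ 5 (mod 19).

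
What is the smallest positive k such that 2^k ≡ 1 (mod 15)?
Powers of 2 mod 15: 2^1≡2, 2^2≡4, 2^3≡8, 2^4≡1. Order = 4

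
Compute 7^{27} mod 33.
28

Using successive squaring:
Binary expansion of 27: 11011
Powers of 7 mod 33 (each is the square of the previous):
  7^1 ≡ 7 (mod 33)
  7^2 ≡ 7² = 49 ≡ 16 (mod 33)
  7^4 ≡ 16² = 256 ≡ 25 (mod 33)
  7^8 ≡ 25² = 625 ≡ 31 (mod 33)
  7^16 ≡ 31² = 961 ≡ 4 (mod 33)
27 = 16 + 8 + 2 + 1, so 7^27 = 7^16 × 7^8 × 7^2 × 7^1 ≡ 4 × 31 × 16 × 7 (mod 33)
Multiplying step by step:
  4 × 31 = 124 ≡ 25 (mod 33)
  25 × 16 = 400 ≡ 4 (mod 33)
  4 × 7 = 28 ≡ 28 (mod 33)
Result: 7^27 ≡ 28 (mod 33)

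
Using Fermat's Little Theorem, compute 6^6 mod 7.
By Fermat's Little Theorem, 6^{6} ≡ 1 (mod 7) since 7 is prime and gcd(6, 7) = 1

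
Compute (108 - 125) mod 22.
5

(108 - 125) = -17
-17 mod 22 = 5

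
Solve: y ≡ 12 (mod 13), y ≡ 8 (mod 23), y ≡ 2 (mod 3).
M = 13 × 23 × 3 = 897. M₁ = 69, y₁ ≡ 10 (mod 13). M₂ = 39, y₂ ≡ 13 (mod 23). M₃ = 299, y₃ ≡ 2 (mod 3). y = 12×69×10 + 8×39×13 + 2×299×2 ≡ 77 (mod 897)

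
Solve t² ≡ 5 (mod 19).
The square roots of 5 mod 19 are 9 and 10. Verify: 9² = 81 ≡ 5 (mod 19)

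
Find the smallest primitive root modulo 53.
p - 1 = 52 has prime divisors 2, 13. h is a primitive root mod 53 iff h^(52/q) ≢ 1 (mod 53) for each such q.
h = 2: 2^26 ≡ 52, 2^4 ≡ 16 (mod 53); none is 1, so 2 has order 52 and is a primitive root.
The smallest primitive root mod 53 is g = 2.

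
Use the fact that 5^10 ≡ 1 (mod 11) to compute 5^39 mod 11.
By Fermat: 5^{10} ≡ 1 (mod 11). 39 = 3×10 + 9. So 5^{39} ≡ 5^{9} ≡ 9 (mod 11)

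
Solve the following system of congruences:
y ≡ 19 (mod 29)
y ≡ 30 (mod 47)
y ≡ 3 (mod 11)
10981

Using the Chinese Remainder Theorem:
M = product of moduli = 14993
For equation 1: M_1 = 517, 517 ≡ 24 (mod 29), inverse of 517 mod 29 is 23 (check: 24 × 23 = 552 ≡ 1 (mod 29))
For equation 2: M_2 = 319, 319 ≡ 37 (mod 47), inverse of 319 mod 47 is 14 (check: 37 × 14 = 518 ≡ 1 (mod 47))
For equation 3: M_3 = 1363, 1363 ≡ 10 (mod 11), inverse of 1363 mod 11 is 10 (check: 10 × 10 = 100 ≡ 1 (mod 11))
Combine: y ≡ Σ r_i×M_i×(M_i⁻¹ mod m_i) = 19×517×23 + 30×319×14 + 3×1363×10 = 225929 + 133980 + 40890 = 400799
400799 mod 14993 = 10981
y ≡ 10981 (mod 14993)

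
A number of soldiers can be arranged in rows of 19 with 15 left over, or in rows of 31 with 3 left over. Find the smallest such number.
M = 19 × 31 = 589. M₁ = 31, y₁ ≡ 8 (mod 19). M₂ = 19, y₂ ≡ 18 (mod 31). t = 15×31×8 + 3×19×18 ≡ 34 (mod 589). The smallest positive such number is 34.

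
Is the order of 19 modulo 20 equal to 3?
No, the actual order is 2, not 3.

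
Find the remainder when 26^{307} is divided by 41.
By Fermat: 26^{40} ≡ 1 (mod 41). 307 = 7×40 + 27. So 26^{307} ≡ 26^{27} ≡ 34 (mod 41)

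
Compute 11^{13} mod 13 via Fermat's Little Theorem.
11

By Fermat's Little Theorem, a^(p-1) ≡ 1 (mod p) for prime p and gcd(a, p) = 1
Here p = 13, so 11^12 ≡ 1 (mod 13)
We can reduce the exponent: 13 mod 12 = 1
So 11^13 ≡ 11^1 (mod 13)
Computing: 11^1 mod 13 = 11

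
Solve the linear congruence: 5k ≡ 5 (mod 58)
1

Since gcd(5, 58) = 1 divides 5, a solution exists.
Multiply both sides by the inverse of 5 mod 58:
  5^(-1) mod 58 = 35
  x ≡ 35 × 5 ≡ 175 ≡ 1 (mod 58)
Verification: 5 × 1 = 5 = 0 × 58 + 5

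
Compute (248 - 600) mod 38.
28

(248 - 600) = -352
-352 mod 38 = 28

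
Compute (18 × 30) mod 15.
0

(18 × 30) = 540
540 mod 15 = 0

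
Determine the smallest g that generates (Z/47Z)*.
5

A primitive root g modulo p has order p-1 = 46
Prime divisors of 46: [2, 23]
g is a primitive root iff g^(46/q) ≢ 1 (mod 47) for each prime divisor q
Testing small values:
  g = 2: 2^23 ≡ 1, 2^2 ≡ 4 (mod 47) → 2^23 ≡ 1, not primitive root
  g = 3: 3^23 ≡ 1, 3^2 ≡ 9 (mod 47) → 3^23 ≡ 1, not primitive root
  g = 4: 4^23 ≡ 1, 4^2 ≡ 16 (mod 47) → 4^23 ≡ 1, not primitive root
  g = 5: 5^23 ≡ 46, 5^2 ≡ 25 (mod 47) → none is 1, primitive root!
The smallest primitive root is 5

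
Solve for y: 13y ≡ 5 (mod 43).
7

Since gcd(13, 43) = 1 divides 5, a solution exists.
Multiply both sides by the inverse of 13 mod 43:
  13^(-1) mod 43 = 10
  x ≡ 10 × 5 ≡ 50 ≡ 7 (mod 43)
Verification: 13 × 7 = 91 = 2 × 43 + 5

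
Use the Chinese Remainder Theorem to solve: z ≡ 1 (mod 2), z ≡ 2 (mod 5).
M = 2 × 5 = 10. M₁ = 5, y₁ ≡ 1 (mod 2). M₂ = 2, y₂ ≡ 3 (mod 5). z = 1×5×1 + 2×2×3 ≡ 7 (mod 10)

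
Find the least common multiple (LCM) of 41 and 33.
1353

First find GCD(41, 33) using the Euclidean algorithm:
41 = 1 × 33 + 8
33 = 4 × 8 + 1
8 = 8 × 1 + 0
GCD(41, 33) = 1

LCM formula: LCM(a, b) = (a × b) / GCD(a, b)
LCM(41, 33) = (41 × 33) / 1
LCM(41, 33) = 1353 / 1
LCM(41, 33) = 1353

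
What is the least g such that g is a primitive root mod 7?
p - 1 = 6 has prime divisors 2, 3. h is a primitive root mod 7 iff h^(6/q) ≢ 1 (mod 7) for each such q.
h = 2: 2^3 ≡ 1, 2^2 ≡ 4 (mod 7); 2^3 ≡ 1, so not a primitive root.
h = 3: 3^3 ≡ 6, 3^2 ≡ 2 (mod 7); none is 1, so 3 has order 6 and is a primitive root.
The smallest primitive root mod 7 is g = 3.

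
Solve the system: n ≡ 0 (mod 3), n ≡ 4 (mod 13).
M = 3 × 13 = 39. M₁ = 13, y₁ ≡ 1 (mod 3). M₂ = 3, y₂ ≡ 9 (mod 13). n = 0×13×1 + 4×3×9 ≡ 30 (mod 39)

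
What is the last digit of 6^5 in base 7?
5 = 4 + 1 (binary 101). Repeated squaring mod 7: 6^1 ≡ 6; 6^2 ≡ 6² = 36 ≡ 1; 6^4 ≡ 1² = 1 ≡ 1. Multiply: 6^5 = 6^4 × 6^1 ≡ 1 × 6 (mod 7): 1 × 6 = 6 ≡ 6. So 6^5 ≡ 6 (mod 7).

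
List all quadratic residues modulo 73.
QRs mod 73: {1, 2, 3, 4, 6, 8, 9, 12, 16, 18, 19, 23, 24, 25, 27, 32, 35, 36, 37, 38, 41, 46, 48, 49, 50, 54, 55, 57, 61, 64, 65, 67, 69, 70, 71, 72}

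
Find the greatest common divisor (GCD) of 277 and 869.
1

Using the Euclidean algorithm:
277 = 0 × 869 + 277
869 = 3 × 277 + 38
277 = 7 × 38 + 11
38 = 3 × 11 + 5
11 = 2 × 5 + 1
5 = 5 × 1 + 0

GCD(277, 869) = 1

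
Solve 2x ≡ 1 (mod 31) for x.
2^(-1) ≡ 16 (mod 31). Verification: 2 × 16 = 32 ≡ 1 (mod 31)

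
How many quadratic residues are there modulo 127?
For prime 127, there are (p-1)/2 = (127-1)/2 = 63 quadratic residues (excluding 0).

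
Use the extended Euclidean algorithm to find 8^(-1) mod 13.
Extended GCD: 8(5) + 13(-3) = 1. So 8^(-1) ≡ 5 ≡ 5 (mod 13). Verify: 8 × 5 = 40 ≡ 1 (mod 13)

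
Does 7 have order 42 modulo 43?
p - 1 = 42 has prime divisors 2, 3, 7. Check 7^(42/q) mod 43 for each: 7^(42/2) = 7^21 ≡ 42, 7^(42/3) = 7^14 ≡ 6, 7^(42/7) = 7^6 ≡ 1 (mod 43). Since 7^6 ≡ 1 (mod 43), the order of 7 divides 6 (in fact the order is 6) ≠ 42, so it is not a primitive root.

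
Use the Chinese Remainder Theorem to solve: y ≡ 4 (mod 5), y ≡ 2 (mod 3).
M = 5 × 3 = 15. M₁ = 3, y₁ ≡ 2 (mod 5). M₂ = 5, y₂ ≡ 2 (mod 3). y = 4×3×2 + 2×5×2 ≡ 14 (mod 15)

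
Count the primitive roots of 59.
28

The number of primitive roots modulo p is φ(p-1) = φ(58)
φ(58) = 28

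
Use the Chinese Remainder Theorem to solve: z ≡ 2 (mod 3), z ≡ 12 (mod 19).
M = 3 × 19 = 57. M₁ = 19, y₁ ≡ 1 (mod 3). M₂ = 3, y₂ ≡ 13 (mod 19). z = 2×19×1 + 12×3×13 ≡ 50 (mod 57)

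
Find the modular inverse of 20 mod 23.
20^(-1) ≡ 15 (mod 23). Verification: 20 × 15 = 300 ≡ 1 (mod 23)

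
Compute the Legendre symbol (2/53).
(2/53) = 2^{26} mod 53 = -1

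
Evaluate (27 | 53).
(27/53) = 27^{26} mod 53 = -1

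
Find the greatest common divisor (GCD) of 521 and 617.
1

Using the Euclidean algorithm:
521 = 0 × 617 + 521
617 = 1 × 521 + 96
521 = 5 × 96 + 41
96 = 2 × 41 + 14
41 = 2 × 14 + 13
14 = 1 × 13 + 1
13 = 13 × 1 + 0

GCD(521, 617) = 1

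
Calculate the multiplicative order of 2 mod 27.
Powers of 2 mod 27: 2^1≡2, 2^2≡4, 2^3≡8, 2^4≡16, 2^5≡5, 2^6≡10, 2^7≡20, 2^8≡13, 2^9≡26, 2^10≡25, 2^11≡23, 2^12≡19, 2^13≡11, 2^14≡22, 2^15≡17, 2^16≡7, 2^17≡14, 2^18≡1. Order = 18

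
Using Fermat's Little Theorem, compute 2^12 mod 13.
By Fermat's Little Theorem, 2^{12} ≡ 1 (mod 13) since 13 is prime and gcd(2, 13) = 1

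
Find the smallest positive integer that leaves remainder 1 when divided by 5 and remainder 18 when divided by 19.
M = 5 × 19 = 95. M₁ = 19, y₁ ≡ 4 (mod 5). M₂ = 5, y₂ ≡ 4 (mod 19). t = 1×19×4 + 18×5×4 ≡ 56 (mod 95). The smallest positive such number is 56.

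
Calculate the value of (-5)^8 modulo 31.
(-5) ≡ 26 (mod 31). 8 = 8 (binary 1000). Repeated squaring mod 31: 26^1 ≡ 26; 26^2 ≡ 26² = 676 ≡ 25; 26^4 ≡ 25² = 625 ≡ 5; 26^8 ≡ 5² = 25 ≡ 25. So (-5)^8 ≡ 25 (mod 31).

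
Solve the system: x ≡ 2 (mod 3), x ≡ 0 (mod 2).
M = 3 × 2 = 6. M₁ = 2, y₁ ≡ 2 (mod 3). M₂ = 3, y₂ ≡ 1 (mod 2). x = 2×2×2 + 0×3×1 ≡ 2 (mod 6)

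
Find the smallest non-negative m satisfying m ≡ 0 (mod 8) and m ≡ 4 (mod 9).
M = 8 × 9 = 72. M₁ = 9, y₁ ≡ 1 (mod 8). M₂ = 8, y₂ ≡ 8 (mod 9). m = 0×9×1 + 4×8×8 ≡ 40 (mod 72)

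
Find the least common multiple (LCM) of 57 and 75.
1425

First find GCD(57, 75) using the Euclidean algorithm:
57 = 0 × 75 + 57
75 = 1 × 57 + 18
57 = 3 × 18 + 3
18 = 6 × 3 + 0
GCD(57, 75) = 3

LCM formula: LCM(a, b) = (a × b) / GCD(a, b)
LCM(57, 75) = (57 × 75) / 3
LCM(57, 75) = 4275 / 3
LCM(57, 75) = 1425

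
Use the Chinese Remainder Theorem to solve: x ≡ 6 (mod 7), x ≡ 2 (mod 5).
27

Using the Chinese Remainder Theorem:
M = product of moduli = 35
For equation 1: M_1 = 5, 5 ≡ 5 (mod 7), inverse of 5 mod 7 is 3 (check: 5 × 3 = 15 ≡ 1 (mod 7))
For equation 2: M_2 = 7, 7 ≡ 2 (mod 5), inverse of 7 mod 5 is 3 (check: 2 × 3 = 6 ≡ 1 (mod 5))
Combine: x ≡ Σ r_i×M_i×(M_i⁻¹ mod m_i) = 6×5×3 + 2×7×3 = 90 + 42 = 132
132 mod 35 = 27
x ≡ 27 (mod 35)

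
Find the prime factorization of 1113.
3 × 7 × 53

Divide by primes starting from smallest:
1113 ÷ 3 = 371
371 ÷ 7 = 53
53 ÷ 53 = 1

1113 = 3 × 7 × 53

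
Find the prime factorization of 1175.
5^2 × 47

Divide by primes starting from smallest:
1175 ÷ 5 = 235
235 ÷ 5 = 47
47 ÷ 47 = 1

1175 = 5^2 × 47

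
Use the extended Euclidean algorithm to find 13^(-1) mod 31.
Extended GCD: 13(12) + 31(-5) = 1. So 13^(-1) ≡ 12 ≡ 12 (mod 31). Verify: 13 × 12 = 156 ≡ 1 (mod 31)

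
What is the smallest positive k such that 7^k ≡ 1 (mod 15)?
Powers of 7 mod 15: 7^1≡7, 7^2≡4, 7^3≡13, 7^4≡1. Order = 4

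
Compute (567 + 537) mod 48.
0

(567 + 537) = 1104
1104 mod 48 = 0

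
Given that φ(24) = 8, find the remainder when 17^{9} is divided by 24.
By Euler: 17^{8} ≡ 1 (mod 24) since gcd(17, 24) = 1. 9 = 1×8 + 1. So 17^{9} ≡ 17^{1} ≡ 17 (mod 24)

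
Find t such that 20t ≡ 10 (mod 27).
14

Since gcd(20, 27) = 1 divides 10, a solution exists.
Multiply both sides by the inverse of 20 mod 27:
  20^(-1) mod 27 = 23
  x ≡ 23 × 10 ≡ 230 ≡ 14 (mod 27)
Verification: 20 × 14 = 280 = 10 × 27 + 10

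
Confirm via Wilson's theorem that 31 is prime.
(30)! mod 31 = 30. Since this equals -1 (mod 31), Wilson confirms 31 is prime.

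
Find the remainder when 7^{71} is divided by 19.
By Fermat: 7^{18} ≡ 1 (mod 19). 71 = 3×18 + 17. So 7^{71} ≡ 7^{17} ≡ 11 (mod 19)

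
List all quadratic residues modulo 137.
QRs mod 137: {1, 2, 4, 7, 8, 9, 11, 14, 15, 16, 17, 18, 19, 22, 25, 28, 30, 32, 34, 36, 37, 38, 39, 44, 49, 50, 56, 59, 60, 61, 63, 64, 65, 68, 69, 72, 73, 74, 76, 77, 78, 81, 87, 88, 93, 98, 99, 100, 101, 103, 105, 107, 109, 112, 115, 118, 119, 120, 121, 122, 123, 126, 128, 129, 130, 133, 135, 136}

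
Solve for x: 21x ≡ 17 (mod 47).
12

Since gcd(21, 47) = 1 divides 17, a solution exists.
Multiply both sides by the inverse of 21 mod 47:
  21^(-1) mod 47 = 9
  x ≡ 9 × 17 ≡ 153 ≡ 12 (mod 47)
Verification: 21 × 12 = 252 = 5 × 47 + 17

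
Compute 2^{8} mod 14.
4

Using successive squaring:
Binary expansion of 8: 1000
Powers of 2 mod 14 (each is the square of the previous):
  2^1 ≡ 2 (mod 14)
  2^2 ≡ 2² = 4 ≡ 4 (mod 14)
  2^4 ≡ 4² = 16 ≡ 2 (mod 14)
  2^8 ≡ 2² = 4 ≡ 4 (mod 14)
8 is a power of 2, so 2^8 is the last square: ≡ 4 (mod 14)
Result: 2^8 ≡ 4 (mod 14)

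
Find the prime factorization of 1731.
3 × 577

Divide by primes starting from smallest:
1731 ÷ 3 = 577
577 ÷ 577 = 1

1731 = 3 × 577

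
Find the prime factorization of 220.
2^2 × 5 × 11

Divide by primes starting from smallest:
220 ÷ 2 = 110
110 ÷ 2 = 55
55 ÷ 5 = 11
11 ÷ 11 = 1

220 = 2^2 × 5 × 11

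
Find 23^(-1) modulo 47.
45

Using Extended Euclidean Algorithm:
gcd(23, 47) = 1
Bezout coefficients: 23 × -2 + 47 × 1 = 1
So 23 × -2 ≡ 1 (mod 47)
The inverse is -2 mod 47 = 45
Verification: 23 × 45 = 1035 = 22 × 47 + 1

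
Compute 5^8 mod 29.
8 = 8 (binary 1000). Repeated squaring mod 29: 5^1 ≡ 5; 5^2 ≡ 5² = 25 ≡ 25; 5^4 ≡ 25² = 625 ≡ 16; 5^8 ≡ 16² = 256 ≡ 24. So 5^8 ≡ 24 (mod 29).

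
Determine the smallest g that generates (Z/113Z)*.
3

A primitive root g modulo p has order p-1 = 112
Prime divisors of 112: [2, 7]
g is a primitive root iff g^(112/q) ≢ 1 (mod 113) for each prime divisor q
Testing small values:
  g = 2: 2^56 ≡ 1, 2^16 ≡ 109 (mod 113) → 2^56 ≡ 1, not primitive root
  g = 3: 3^56 ≡ 112, 3^16 ≡ 49 (mod 113) → none is 1, primitive root!
The smallest primitive root is 3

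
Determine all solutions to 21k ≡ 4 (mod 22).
18

Since gcd(21, 22) = 1 divides 4, a solution exists.
Multiply both sides by the inverse of 21 mod 22:
  21^(-1) mod 22 = 21
  x ≡ 21 × 4 ≡ 84 ≡ 18 (mod 22)
Verification: 21 × 18 = 378 = 17 × 22 + 4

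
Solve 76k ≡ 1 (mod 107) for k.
69

Using Extended Euclidean Algorithm:
gcd(76, 107) = 1
Bezout coefficients: 76 × -38 + 107 × 27 = 1
So 76 × -38 ≡ 1 (mod 107)
The inverse is -38 mod 107 = 69
Verification: 76 × 69 = 5244 = 49 × 107 + 1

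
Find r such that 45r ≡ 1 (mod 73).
45^(-1) ≡ 13 (mod 73). Verification: 45 × 13 = 585 ≡ 1 (mod 73)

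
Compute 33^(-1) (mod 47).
10

Using Extended Euclidean Algorithm:
gcd(33, 47) = 1
Bezout coefficients: 33 × 10 + 47 × -7 = 1
So 33 × 10 ≡ 1 (mod 47)
The inverse is 10 mod 47 = 10
Verification: 33 × 10 = 330 = 7 × 47 + 1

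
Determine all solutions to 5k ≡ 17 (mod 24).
13

Since gcd(5, 24) = 1 divides 17, a solution exists.
Multiply both sides by the inverse of 5 mod 24:
  5^(-1) mod 24 = 5
  x ≡ 5 × 17 ≡ 85 ≡ 13 (mod 24)
Verification: 5 × 13 = 65 = 2 × 24 + 17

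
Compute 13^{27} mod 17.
4

Using successive squaring:
Binary expansion of 27: 11011
Powers of 13 mod 17 (each is the square of the previous):
  13^1 ≡ 13 (mod 17)
  13^2 ≡ 13² = 169 ≡ 16 (mod 17)
  13^4 ≡ 16² = 256 ≡ 1 (mod 17)
  13^8 ≡ 1² = 1 ≡ 1 (mod 17)
  13^16 ≡ 1² = 1 ≡ 1 (mod 17)
27 = 16 + 8 + 2 + 1, so 13^27 = 13^16 × 13^8 × 13^2 × 13^1 ≡ 1 × 1 × 16 × 13 (mod 17)
Multiplying step by step:
  1 × 1 = 1 ≡ 1 (mod 17)
  1 × 16 = 16 ≡ 16 (mod 17)
  16 × 13 = 208 ≡ 4 (mod 17)
Result: 13^27 ≡ 4 (mod 17)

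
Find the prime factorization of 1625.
5^3 × 13

Divide by primes starting from smallest:
1625 ÷ 5 = 325
325 ÷ 5 = 65
65 ÷ 5 = 13
13 ÷ 13 = 1

1625 = 5^3 × 13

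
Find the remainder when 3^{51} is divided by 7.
By Fermat: 3^{6} ≡ 1 (mod 7). 51 = 8×6 + 3. So 3^{51} ≡ 3^{3} ≡ 6 (mod 7)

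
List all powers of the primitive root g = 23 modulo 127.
g^1, g^2, ..., g^{126} mod 127: {23, 21, 102, 60, 110, 117, 24, 44, 123, 35, 43, 100, 14, 68, 40, 31, 78, 16, 114, 82, 108, 71, 109, 94, 3, 69, 63, 52, 53, 76, 97, 72, 5, 115, 105, 2, 46, 42, 77, 120, 93, 107, 48, 88, 119, 70, 86, 73, 28, 9, 80, 62, 29, 32, 101, 37, 89, 15, 91, 61, 6, 11, 126, 104, 106, 25, 67, 17, 10, 103, 83, 4, 92, 84, 27, 113, 59, 87, 96, 49, 111, 13, 45, 19, 56, 18, 33, 124, 58, 64, 75, 74, 51, 30, 55, 122, 12, 22, 125, 81, 85, 50, 7, 34, 20, 79, 39, 8, 57, 41, 54, 99, 118, 47, 65, 98, 95, 26, 90, 38, 112, 36, 66, 121, 116, 1}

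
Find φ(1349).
1260

Prime factorization: 1349 = 19 × 71
Using the formula φ(n) = n × Π(1 - 1/p) for each prime factor p:
φ(1349) = 1349 × (1 - 1/19) × (1 - 1/71)
φ(1349) = 1260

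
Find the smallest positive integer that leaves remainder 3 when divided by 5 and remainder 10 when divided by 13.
M = 5 × 13 = 65. M₁ = 13, y₁ ≡ 2 (mod 5). M₂ = 5, y₂ ≡ 8 (mod 13). k = 3×13×2 + 10×5×8 ≡ 23 (mod 65). The smallest positive such number is 23.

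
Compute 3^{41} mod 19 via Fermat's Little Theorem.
15

By Fermat's Little Theorem, a^(p-1) ≡ 1 (mod p) for prime p and gcd(a, p) = 1
Here p = 19, so 3^18 ≡ 1 (mod 19)
We can reduce the exponent: 41 mod 18 = 5
So 3^41 ≡ 3^5 (mod 19)
Computing: 3^5 mod 19 = 15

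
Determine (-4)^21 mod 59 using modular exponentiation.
Using repeated squaring. (-4) ≡ 55 (mod 59). 21 = 16 + 4 + 1 (binary 10101). Repeated squaring mod 59: 55^1 ≡ 55; 55^2 ≡ 55² = 3025 ≡ 16; 55^4 ≡ 16² = 256 ≡ 20; 55^8 ≡ 20² = 400 ≡ 46; 55^16 ≡ 46² = 2116 ≡ 51. Multiply: (-4)^21 ≡ 55^16 × 55^4 × 55^1 ≡ 51 × 20 × 55 (mod 59): 51 × 20 = 1020 ≡ 17; 17 × 55 = 935 ≡ 50. So (-4)^21 ≡ 50 (mod 59).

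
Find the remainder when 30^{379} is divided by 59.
By Fermat: 30^{58} ≡ 1 (mod 59). 379 = 6×58 + 31. So 30^{379} ≡ 30^{31} ≡ 44 (mod 59)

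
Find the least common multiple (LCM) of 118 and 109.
12862

First find GCD(118, 109) using the Euclidean algorithm:
118 = 1 × 109 + 9
109 = 12 × 9 + 1
9 = 9 × 1 + 0
GCD(118, 109) = 1

LCM formula: LCM(a, b) = (a × b) / GCD(a, b)
LCM(118, 109) = (118 × 109) / 1
LCM(118, 109) = 12862 / 1
LCM(118, 109) = 12862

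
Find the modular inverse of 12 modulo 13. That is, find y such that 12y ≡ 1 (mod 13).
12

Using Extended Euclidean Algorithm:
gcd(12, 13) = 1
Bezout coefficients: 12 × -1 + 13 × 1 = 1
So 12 × -1 ≡ 1 (mod 13)
The inverse is -1 mod 13 = 12
Verification: 12 × 12 = 144 = 11 × 13 + 1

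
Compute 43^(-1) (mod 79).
43^(-1) ≡ 68 (mod 79). Verification: 43 × 68 = 2924 ≡ 1 (mod 79)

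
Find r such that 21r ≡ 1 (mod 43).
21^(-1) ≡ 41 (mod 43). Verification: 21 × 41 = 861 ≡ 1 (mod 43)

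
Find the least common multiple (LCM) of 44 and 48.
528

First find GCD(44, 48) using the Euclidean algorithm:
44 = 0 × 48 + 44
48 = 1 × 44 + 4
44 = 11 × 4 + 0
GCD(44, 48) = 4

LCM formula: LCM(a, b) = (a × b) / GCD(a, b)
LCM(44, 48) = (44 × 48) / 4
LCM(44, 48) = 2112 / 4
LCM(44, 48) = 528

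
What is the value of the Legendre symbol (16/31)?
(16/31) = 16^{15} mod 31 = 1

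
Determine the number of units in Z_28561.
26364

Prime factorization: 28561 = 13^4
Using the formula φ(n) = n × Π(1 - 1/p) for each prime factor p:
φ(28561) = 28561 × (1 - 1/13)
φ(28561) = 26364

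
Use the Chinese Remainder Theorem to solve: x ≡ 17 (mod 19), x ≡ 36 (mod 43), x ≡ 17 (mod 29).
1670

Using the Chinese Remainder Theorem:
M = product of moduli = 23693
For equation 1: M_1 = 1247, 1247 ≡ 12 (mod 19), inverse of 1247 mod 19 is 8 (check: 12 × 8 = 96 ≡ 1 (mod 19))
For equation 2: M_2 = 551, 551 ≡ 35 (mod 43), inverse of 551 mod 43 is 16 (check: 35 × 16 = 560 ≡ 1 (mod 43))
For equation 3: M_3 = 817, 817 ≡ 5 (mod 29), inverse of 817 mod 29 is 6 (check: 5 × 6 = 30 ≡ 1 (mod 29))
Combine: x ≡ Σ r_i×M_i×(M_i⁻¹ mod m_i) = 17×1247×8 + 36×551×16 + 17×817×6 = 169592 + 317376 + 83334 = 570302
570302 mod 23693 = 1670
x ≡ 1670 (mod 23693)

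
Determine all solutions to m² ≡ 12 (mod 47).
The square roots of 12 mod 47 are 24 and 23. Verify: 24² = 576 ≡ 12 (mod 47)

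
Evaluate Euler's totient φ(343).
294

Prime factorization: 343 = 7^3
Using the formula φ(n) = n × Π(1 - 1/p) for each prime factor p:
φ(343) = 343 × (1 - 1/7)
φ(343) = 294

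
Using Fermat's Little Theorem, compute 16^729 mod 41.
By Fermat: 16^{40} ≡ 1 (mod 41). 729 ≡ 9 (mod 40). So 16^{729} ≡ 16^{9} ≡ 18 (mod 41)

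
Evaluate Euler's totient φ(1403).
1320

Prime factorization: 1403 = 23 × 61
Using the formula φ(n) = n × Π(1 - 1/p) for each prime factor p:
φ(1403) = 1403 × (1 - 1/23) × (1 - 1/61)
φ(1403) = 1320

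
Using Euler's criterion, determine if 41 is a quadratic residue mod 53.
By Euler's criterion: 41^{26} ≡ 52 (mod 53). Since this equals -1 (≡ 52), 41 is not a QR.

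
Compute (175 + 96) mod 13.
11

(175 + 96) = 271
271 mod 13 = 11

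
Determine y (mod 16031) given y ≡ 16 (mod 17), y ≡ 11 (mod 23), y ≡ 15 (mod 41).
2311

Using the Chinese Remainder Theorem:
M = product of moduli = 16031
For equation 1: M_1 = 943, 943 ≡ 8 (mod 17), inverse of 943 mod 17 is 15 (check: 8 × 15 = 120 ≡ 1 (mod 17))
For equation 2: M_2 = 697, 697 ≡ 7 (mod 23), inverse of 697 mod 23 is 10 (check: 7 × 10 = 70 ≡ 1 (mod 23))
For equation 3: M_3 = 391, 391 ≡ 22 (mod 41), inverse of 391 mod 41 is 28 (check: 22 × 28 = 616 ≡ 1 (mod 41))
Combine: y ≡ Σ r_i×M_i×(M_i⁻¹ mod m_i) = 16×943×15 + 11×697×10 + 15×391×28 = 226320 + 76670 + 164220 = 467210
467210 mod 16031 = 2311
y ≡ 2311 (mod 16031)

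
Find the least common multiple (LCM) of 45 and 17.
765

First find GCD(45, 17) using the Euclidean algorithm:
45 = 2 × 17 + 11
17 = 1 × 11 + 6
11 = 1 × 6 + 5
6 = 1 × 5 + 1
5 = 5 × 1 + 0
GCD(45, 17) = 1

LCM formula: LCM(a, b) = (a × b) / GCD(a, b)
LCM(45, 17) = (45 × 17) / 1
LCM(45, 17) = 765 / 1
LCM(45, 17) = 765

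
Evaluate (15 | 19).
(15/19) = 15^{9} mod 19 = -1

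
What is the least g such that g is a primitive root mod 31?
p - 1 = 30 has prime divisors 2, 3, 5. h is a primitive root mod 31 iff h^(30/q) ≢ 1 (mod 31) for each such q.
h = 2: 2^15 ≡ 1, 2^10 ≡ 1, 2^6 ≡ 2 (mod 31); 2^15 ≡ 1, so not a primitive root.
h = 3: 3^15 ≡ 30, 3^10 ≡ 25, 3^6 ≡ 16 (mod 31); none is 1, so 3 has order 30 and is a primitive root.
The smallest primitive root mod 31 is g = 3.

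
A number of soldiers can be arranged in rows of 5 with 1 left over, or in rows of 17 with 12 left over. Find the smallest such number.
M = 5 × 17 = 85. M₁ = 17, y₁ ≡ 3 (mod 5). M₂ = 5, y₂ ≡ 7 (mod 17). m = 1×17×3 + 12×5×7 ≡ 46 (mod 85). The smallest positive such number is 46.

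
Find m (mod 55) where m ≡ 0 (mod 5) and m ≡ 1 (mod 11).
M = 5 × 11 = 55. M₁ = 11, y₁ ≡ 1 (mod 5). M₂ = 5, y₂ ≡ 9 (mod 11). m = 0×11×1 + 1×5×9 ≡ 45 (mod 55)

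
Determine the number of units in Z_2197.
2028

Prime factorization: 2197 = 13^3
Using the formula φ(n) = n × Π(1 - 1/p) for each prime factor p:
φ(2197) = 2197 × (1 - 1/13)
φ(2197) = 2028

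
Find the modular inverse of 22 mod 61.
22^(-1) ≡ 25 (mod 61). Verification: 22 × 25 = 550 ≡ 1 (mod 61)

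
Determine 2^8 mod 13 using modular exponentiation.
8 = 8 (binary 1000). Repeated squaring mod 13: 2^1 ≡ 2; 2^2 ≡ 2² = 4 ≡ 4; 2^4 ≡ 4² = 16 ≡ 3; 2^8 ≡ 3² = 9 ≡ 9. So 2^8 ≡ 9 (mod 13).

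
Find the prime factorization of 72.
2^3 × 3^2

Divide by primes starting from smallest:
72 ÷ 2 = 36
36 ÷ 2 = 18
18 ÷ 2 = 9
9 ÷ 3 = 3
3 ÷ 3 = 1

72 = 2^3 × 3^2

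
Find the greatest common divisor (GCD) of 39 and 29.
1

Using the Euclidean algorithm:
39 = 1 × 29 + 10
29 = 2 × 10 + 9
10 = 1 × 9 + 1
9 = 9 × 1 + 0

GCD(39, 29) = 1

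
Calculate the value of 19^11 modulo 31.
Using repeated squaring. 11 = 8 + 2 + 1 (binary 1011). Repeated squaring mod 31: 19^1 ≡ 19; 19^2 ≡ 19² = 361 ≡ 20; 19^4 ≡ 20² = 400 ≡ 28; 19^8 ≡ 28² = 784 ≡ 9. Multiply: 19^11 = 19^8 × 19^2 × 19^1 ≡ 9 × 20 × 19 (mod 31): 9 × 20 = 180 ≡ 25; 25 × 19 = 475 ≡ 10. So 19^11 ≡ 10 (mod 31).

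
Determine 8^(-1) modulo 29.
8^(-1) ≡ 11 (mod 29). Verification: 8 × 11 = 88 ≡ 1 (mod 29)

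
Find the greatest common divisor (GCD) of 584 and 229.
1

Using the Euclidean algorithm:
584 = 2 × 229 + 126
229 = 1 × 126 + 103
126 = 1 × 103 + 23
103 = 4 × 23 + 11
23 = 2 × 11 + 1
11 = 11 × 1 + 0

GCD(584, 229) = 1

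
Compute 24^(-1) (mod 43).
24^(-1) ≡ 9 (mod 43). Verification: 24 × 9 = 216 ≡ 1 (mod 43)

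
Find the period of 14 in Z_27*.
Powers of 14 mod 27: 14^1≡14, 14^2≡7, 14^3≡17, 14^4≡22, 14^5≡11, 14^6≡19, 14^7≡23, 14^8≡25, 14^9≡26, 14^10≡13, 14^11≡20, 14^12≡10, 14^13≡5, 14^14≡16, 14^15≡8, 14^16≡4, 14^17≡2, 14^18≡1. Order = 18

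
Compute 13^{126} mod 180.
109

Using successive squaring:
Binary expansion of 126: 1111110
Powers of 13 mod 180 (each is the square of the previous):
  13^1 ≡ 13 (mod 180)
  13^2 ≡ 13² = 169 ≡ 169 (mod 180)
  13^4 ≡ 169² = 28561 ≡ 121 (mod 180)
  13^8 ≡ 121² = 14641 ≡ 61 (mod 180)
  13^16 ≡ 61² = 3721 ≡ 121 (mod 180)
  13^32 ≡ 121² = 14641 ≡ 61 (mod 180)
  13^64 ≡ 61² = 3721 ≡ 121 (mod 180)
126 = 64 + 32 + 16 + 8 + 4 + 2, so 13^126 = 13^64 × 13^32 × 13^16 × 13^8 × 13^4 × 13^2 ≡ 121 × 61 × 121 × 61 × 121 × 169 (mod 180)
Multiplying step by step:
  121 × 61 = 7381 ≡ 1 (mod 180)
  1 × 121 = 121 ≡ 121 (mod 180)
  121 × 61 = 7381 ≡ 1 (mod 180)
  1 × 121 = 121 ≡ 121 (mod 180)
  121 × 169 = 20449 ≡ 109 (mod 180)
Result: 13^126 ≡ 109 (mod 180)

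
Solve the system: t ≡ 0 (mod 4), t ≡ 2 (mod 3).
M = 4 × 3 = 12. M₁ = 3, y₁ ≡ 3 (mod 4). M₂ = 4, y₂ ≡ 1 (mod 3). t = 0×3×3 + 2×4×1 ≡ 8 (mod 12)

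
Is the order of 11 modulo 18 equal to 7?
No, the actual order is 6, not 7.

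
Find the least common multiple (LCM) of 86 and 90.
3870

First find GCD(86, 90) using the Euclidean algorithm:
86 = 0 × 90 + 86
90 = 1 × 86 + 4
86 = 21 × 4 + 2
4 = 2 × 2 + 0
GCD(86, 90) = 2

LCM formula: LCM(a, b) = (a × b) / GCD(a, b)
LCM(86, 90) = (86 × 90) / 2
LCM(86, 90) = 7740 / 2
LCM(86, 90) = 3870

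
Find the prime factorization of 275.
5^2 × 11

Divide by primes starting from smallest:
275 ÷ 5 = 55
55 ÷ 5 = 11
11 ÷ 11 = 1

275 = 5^2 × 11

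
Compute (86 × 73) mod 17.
5

(86 × 73) = 6278
6278 mod 17 = 5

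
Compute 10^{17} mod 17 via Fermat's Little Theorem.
10

By Fermat's Little Theorem, a^(p-1) ≡ 1 (mod p) for prime p and gcd(a, p) = 1
Here p = 17, so 10^16 ≡ 1 (mod 17)
We can reduce the exponent: 17 mod 16 = 1
So 10^17 ≡ 10^1 (mod 17)
Computing: 10^1 mod 17 = 10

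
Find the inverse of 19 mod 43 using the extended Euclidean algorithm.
Extended GCD: 19(-9) + 43(4) = 1. So 19^(-1) ≡ 34 ≡ 34 (mod 43). Verify: 19 × 34 = 646 ≡ 1 (mod 43)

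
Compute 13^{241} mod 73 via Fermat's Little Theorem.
29

By Fermat's Little Theorem, a^(p-1) ≡ 1 (mod p) for prime p and gcd(a, p) = 1
Here p = 73, so 13^72 ≡ 1 (mod 73)
We can reduce the exponent: 241 mod 72 = 25
So 13^241 ≡ 13^25 (mod 73)
Computing: 13^25 mod 73 = 29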